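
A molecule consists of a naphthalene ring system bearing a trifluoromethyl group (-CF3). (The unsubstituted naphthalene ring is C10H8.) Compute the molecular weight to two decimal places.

196.17 g/mol

Atom tally by fragment:
  naphthalene ring system core → C:10 H:8
  (− 1 ring H displaced by substituents)
  + CF3 → C:1 F:3
Element totals:
  C: 11
  H: 7
  F: 3
Molecular formula: C11H7F3.
  M = 11(12.011) + 7(1.008) + 3(18.998)
    = 132.121 + 7.056 + 56.994 = 196.171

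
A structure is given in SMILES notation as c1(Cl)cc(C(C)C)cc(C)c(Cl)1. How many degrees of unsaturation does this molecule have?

Atom tally by fragment:
  benzene ring core → C:6 H:6
  (− 4 ring H displaced by substituents)
  + Cl → Cl:1
  + CH(CH3)2 → C:3 H:7
  + CH3 → C:1 H:3
  + Cl → Cl:1
Element totals:
  C: 10
  H: 12
  Cl: 2
Molecular formula: C10H12Cl2.
DoU = (2C + 2 + N − H − X) / 2 = (2·10 + 2 + 0 − 12 − 2) / 2 = 4.

4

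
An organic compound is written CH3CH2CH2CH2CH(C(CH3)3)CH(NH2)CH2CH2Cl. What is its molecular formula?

Element totals:
  C: 12
  H: 26
  Cl: 1
  N: 1

C12H26ClN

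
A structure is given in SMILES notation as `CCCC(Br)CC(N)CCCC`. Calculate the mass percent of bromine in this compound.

Atom tally by fragment:
  CH3 → C:1 H:3
  CH2 → C:1 H:2
  CH2 → C:1 H:2
  CH(Br) → C:1 H:1 Br:1
  CH2 → C:1 H:2
  CH(NH2) → C:1 H:3 N:1
  CH2 → C:1 H:2
  CH2 → C:1 H:2
  CH2 → C:1 H:2
  CH3 → C:1 H:3
Element totals:
  C: 10
  H: 22
  Br: 1
  N: 1
Molecular formula: C10H22BrN.
Molar mass = 236.197 g/mol.
Mass from Br: 1 × 79.904 = 79.904 g/mol.
%Br = 79.904 / 236.197 × 100 = 33.83%.

33.83%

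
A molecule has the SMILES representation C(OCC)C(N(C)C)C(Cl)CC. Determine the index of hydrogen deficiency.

0

Atom tally by fragment:
  C2H5OCH2 → C:3 H:7 O:1
  CH(N(CH3)2) → C:3 H:7 N:1
  CH(Cl) → C:1 H:1 Cl:1
  CH2 → C:1 H:2
  CH3 → C:1 H:3
Element totals:
  C: 9
  H: 20
  Cl: 1
  N: 1
  O: 1
Molecular formula: C9H20ClNO.
DoU = (2C + 2 + N − H − X) / 2 = (2·9 + 2 + 1 − 20 − 1) / 2 = 0.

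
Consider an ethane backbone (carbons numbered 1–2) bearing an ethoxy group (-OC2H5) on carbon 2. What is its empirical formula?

Atom tally by fragment:
  CH3 → C:1 H:3
  CH2OC2H5 → C:3 H:7 O:1
Element totals:
  C: 4
  H: 10
  O: 1
Molecular formula: C4H10O.
gcd of subscripts (4, 10, 1) = 1, so the empirical formula equals the molecular formula.

C4H10O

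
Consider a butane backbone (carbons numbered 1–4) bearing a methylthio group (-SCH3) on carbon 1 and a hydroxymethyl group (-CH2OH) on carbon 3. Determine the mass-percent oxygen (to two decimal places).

Atom tally by fragment:
  CH3SCH2 → C:2 H:5 S:1
  CH2 → C:1 H:2
  CH(CH2OH) → C:2 H:4 O:1
  CH3 → C:1 H:3
Element totals:
  C: 6
  H: 14
  O: 1
  S: 1
Molecular formula: C6H14OS.
Molar mass = 134.237 g/mol.
Mass from O: 1 × 15.999 = 15.999 g/mol.
%O = 15.999 / 134.237 × 100 = 11.92%.

11.92%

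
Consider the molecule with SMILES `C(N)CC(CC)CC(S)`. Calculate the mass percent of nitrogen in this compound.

Atom tally by fragment:
  H2NCH2 → C:1 H:4 N:1
  CH2 → C:1 H:2
  CH(C2H5) → C:3 H:6
  CH2 → C:1 H:2
  CH2SH → C:1 H:3 S:1
Element totals:
  C: 7
  H: 17
  N: 1
  S: 1
Molecular formula: C7H17NS.
Molar mass = 147.280 g/mol.
Mass from N: 1 × 14.007 = 14.007 g/mol.
%N = 14.007 / 147.280 × 100 = 9.51%.

9.51%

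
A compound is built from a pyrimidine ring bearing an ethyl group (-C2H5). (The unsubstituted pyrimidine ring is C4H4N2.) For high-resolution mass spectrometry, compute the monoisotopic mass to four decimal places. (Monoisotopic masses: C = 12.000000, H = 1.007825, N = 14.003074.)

Atom tally by fragment:
  pyrimidine ring core → C:4 H:4 N:2
  (− 1 ring H displaced by substituents)
  + C2H5 → C:2 H:5
Element totals:
  C: 6
  H: 8
  N: 2
Molecular formula: C6H8N2.
  M = 6(12.0) + 8(1.007825) + 2(14.003074)
    = 72.000000 + 8.062600 + 28.006148 = 108.068748

108.0687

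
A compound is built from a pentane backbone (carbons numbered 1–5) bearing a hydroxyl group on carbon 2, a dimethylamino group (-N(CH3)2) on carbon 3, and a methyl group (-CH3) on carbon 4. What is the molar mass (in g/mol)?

Atom tally by fragment:
  CH3 → C:1 H:3
  CH(OH) → C:1 H:2 O:1
  CH(N(CH3)2) → C:3 H:7 N:1
  CH(CH3) → C:2 H:4
  CH3 → C:1 H:3
Element totals:
  C: 8
  H: 19
  N: 1
  O: 1
Molecular formula: C8H19NO.
  M = 8(12.011) + 19(1.008) + 14.007 + 15.999
    = 96.088 + 19.152 + 14.007 + 15.999 = 145.246

145.25 g/mol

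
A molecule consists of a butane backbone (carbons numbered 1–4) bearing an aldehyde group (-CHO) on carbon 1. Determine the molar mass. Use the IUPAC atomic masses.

86.13 g/mol

Atom tally by fragment:
  OHCCH2 → C:2 H:3 O:1
  CH2 → C:1 H:2
  CH2 → C:1 H:2
  CH3 → C:1 H:3
Element totals:
  C: 5
  H: 10
  O: 1
Molecular formula: C5H10O.
  M = 5(12.011) + 10(1.008) + 15.999
    = 60.055 + 10.080 + 15.999 = 86.134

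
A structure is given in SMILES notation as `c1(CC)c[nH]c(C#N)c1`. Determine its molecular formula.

Atom tally by fragment:
  pyrrole ring core → C:4 H:5 N:1
  (− 2 ring H displaced by substituents)
  + C2H5 → C:2 H:5
  + CN → C:1 N:1
Element totals:
  C: 7
  H: 8
  N: 2

C7H8N2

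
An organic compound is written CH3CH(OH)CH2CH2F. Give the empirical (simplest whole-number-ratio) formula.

C4H9FO

Atom tally by fragment:
  CH3 → C:1 H:3
  CH(OH) → C:1 H:2 O:1
  CH2 → C:1 H:2
  CH2F → C:1 H:2 F:1
Element totals:
  C: 4
  H: 9
  F: 1
  O: 1
Molecular formula: C4H9FO.
gcd of subscripts (4, 1, 9, 1) = 1, so the empirical formula equals the molecular formula.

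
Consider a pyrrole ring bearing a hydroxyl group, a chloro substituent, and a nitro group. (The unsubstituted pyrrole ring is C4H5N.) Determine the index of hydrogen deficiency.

Atom tally by fragment:
  pyrrole ring core → C:4 H:5 N:1
  (− 3 ring H displaced by substituents)
  + OH → O:1 H:1
  + Cl → Cl:1
  + NO2 → N:1 O:2
Element totals:
  C: 4
  H: 3
  Cl: 1
  N: 2
  O: 3
Molecular formula: C4H3ClN2O3.
DoU = (2C + 2 + N − H − X) / 2 = (2·4 + 2 + 2 − 3 − 1) / 2 = 4.

4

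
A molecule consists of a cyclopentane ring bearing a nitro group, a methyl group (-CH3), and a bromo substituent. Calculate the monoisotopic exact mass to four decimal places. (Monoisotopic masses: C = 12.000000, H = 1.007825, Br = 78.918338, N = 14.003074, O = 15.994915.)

Atom tally by fragment:
  cyclopentane ring core → C:5 H:10
  (− 3 ring H displaced by substituents)
  + NO2 → N:1 O:2
  + CH3 → C:1 H:3
  + Br → Br:1
Element totals:
  C: 6
  H: 10
  Br: 1
  N: 1
  O: 2
Molecular formula: C6H10BrNO2.
  M = 6(12.0) + 10(1.007825) + 78.918338 + 14.003074 + 2(15.994915)
    = 72.000000 + 10.078250 + 78.918338 + 14.003074 + 31.989830 = 206.989492

206.9895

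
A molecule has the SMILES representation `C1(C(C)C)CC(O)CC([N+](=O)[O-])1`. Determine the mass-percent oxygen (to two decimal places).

27.71%

Atom tally by fragment:
  cyclopentane ring core → C:5 H:10
  (− 3 ring H displaced by substituents)
  + CH(CH3)2 → C:3 H:7
  + OH → O:1 H:1
  + NO2 → N:1 O:2
Element totals:
  C: 8
  H: 15
  N: 1
  O: 3
Molecular formula: C8H15NO3.
Molar mass = 173.212 g/mol.
Mass from O: 3 × 15.999 = 47.997 g/mol.
%O = 47.997 / 173.212 × 100 = 27.71%.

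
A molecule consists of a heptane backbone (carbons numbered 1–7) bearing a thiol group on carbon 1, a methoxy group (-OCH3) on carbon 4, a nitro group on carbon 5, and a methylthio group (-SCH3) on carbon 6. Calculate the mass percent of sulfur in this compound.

Atom tally by fragment:
  HSCH2 → C:1 H:3 S:1
  CH2 → C:1 H:2
  CH2 → C:1 H:2
  CH(OCH3) → C:2 H:4 O:1
  CH(NO2) → C:1 H:1 N:1 O:2
  CH(SCH3) → C:2 H:4 S:1
  CH3 → C:1 H:3
Element totals:
  C: 9
  H: 19
  N: 1
  O: 3
  S: 2
Molecular formula: C9H19NO3S2.
Molar mass = 253.375 g/mol.
Mass from S: 2 × 32.06 = 64.120 g/mol.
%S = 64.120 / 253.375 × 100 = 25.31%.

25.31%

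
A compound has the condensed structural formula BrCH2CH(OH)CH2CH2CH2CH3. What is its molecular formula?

Atom tally by fragment:
  BrCH2 → C:1 H:2 Br:1
  CH(OH) → C:1 H:2 O:1
  CH2 → C:1 H:2
  CH2 → C:1 H:2
  CH2 → C:1 H:2
  CH3 → C:1 H:3
Element totals:
  C: 6
  H: 13
  Br: 1
  O: 1

C6H13BrO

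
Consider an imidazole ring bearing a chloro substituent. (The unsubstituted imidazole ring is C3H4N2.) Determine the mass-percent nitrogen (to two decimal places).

27.33%

Atom tally by fragment:
  imidazole ring core → C:3 H:4 N:2
  (− 1 ring H displaced by substituents)
  + Cl → Cl:1
Element totals:
  C: 3
  H: 3
  Cl: 1
  N: 2
Molecular formula: C3H3ClN2.
Molar mass = 102.521 g/mol.
Mass from N: 2 × 14.007 = 28.014 g/mol.
%N = 28.014 / 102.521 × 100 = 27.33%.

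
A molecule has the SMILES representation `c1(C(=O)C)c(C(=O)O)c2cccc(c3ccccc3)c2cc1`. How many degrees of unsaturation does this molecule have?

13

Atom tally by fragment:
  naphthalene ring system core → C:10 H:8
  (− 3 ring H displaced by substituents)
  + COCH3 → C:2 H:3 O:1
  + COOH → C:1 H:1 O:2
  + C6H5 → C:6 H:5
Element totals:
  C: 19
  H: 14
  O: 3
Molecular formula: C19H14O3.
DoU = (2C + 2 + N − H − X) / 2 = (2·19 + 2 + 0 − 14 − 0) / 2 = 13.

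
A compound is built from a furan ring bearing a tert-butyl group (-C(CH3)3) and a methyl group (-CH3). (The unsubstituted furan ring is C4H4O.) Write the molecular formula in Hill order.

Atom tally by fragment:
  furan ring core → C:4 H:4 O:1
  (− 2 ring H displaced by substituents)
  + C(CH3)3 → C:4 H:9
  + CH3 → C:1 H:3
Element totals:
  C: 9
  H: 14
  O: 1

C9H14O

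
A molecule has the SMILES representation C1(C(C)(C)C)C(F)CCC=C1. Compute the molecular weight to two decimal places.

156.24 g/mol

Atom tally by fragment:
  cyclohexene ring core → C:6 H:10
  (− 2 ring H displaced by substituents)
  + C(CH3)3 → C:4 H:9
  + F → F:1
Element totals:
  C: 10
  H: 17
  F: 1
Molecular formula: C10H17F.
  M = 10(12.011) + 17(1.008) + 18.998
    = 120.110 + 17.136 + 18.998 = 156.244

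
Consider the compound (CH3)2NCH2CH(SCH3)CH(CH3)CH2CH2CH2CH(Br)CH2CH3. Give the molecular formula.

C13H28BrNS

Element totals:
  C: 13
  H: 28
  Br: 1
  N: 1
  S: 1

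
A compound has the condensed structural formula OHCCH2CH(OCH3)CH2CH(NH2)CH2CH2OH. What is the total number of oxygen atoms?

3

Element totals:
  C: 8
  H: 17
  N: 1
  O: 3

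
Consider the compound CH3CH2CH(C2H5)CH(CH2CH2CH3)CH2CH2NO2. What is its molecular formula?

C11H23NO2

Atom tally by fragment:
  CH3 → C:1 H:3
  CH2 → C:1 H:2
  CH(C2H5) → C:3 H:6
  CH(CH2CH2CH3) → C:4 H:8
  CH2 → C:1 H:2
  CH2NO2 → C:1 H:2 N:1 O:2
Element totals:
  C: 11
  H: 23
  N: 1
  O: 2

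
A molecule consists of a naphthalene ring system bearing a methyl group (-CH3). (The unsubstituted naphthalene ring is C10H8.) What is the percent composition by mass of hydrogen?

Atom tally by fragment:
  naphthalene ring system core → C:10 H:8
  (− 1 ring H displaced by substituents)
  + CH3 → C:1 H:3
Element totals:
  C: 11
  H: 10
Molecular formula: C11H10.
Molar mass = 142.201 g/mol.
Mass from H: 10 × 1.008 = 10.080 g/mol.
%H = 10.080 / 142.201 × 100 = 7.09%.

7.09%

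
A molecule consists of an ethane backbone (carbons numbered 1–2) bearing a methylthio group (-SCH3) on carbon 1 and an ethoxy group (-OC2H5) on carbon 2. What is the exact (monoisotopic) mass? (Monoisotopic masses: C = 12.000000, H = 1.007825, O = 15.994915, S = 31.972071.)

120.0609

Atom tally by fragment:
  CH3SCH2 → C:2 H:5 S:1
  CH2OC2H5 → C:3 H:7 O:1
Element totals:
  C: 5
  H: 12
  O: 1
  S: 1
Molecular formula: C5H12OS.
  M = 5(12.0) + 12(1.007825) + 15.994915 + 31.972071
    = 60.000000 + 12.093900 + 15.994915 + 31.972071 = 120.060886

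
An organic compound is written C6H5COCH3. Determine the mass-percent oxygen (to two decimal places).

13.32%

Atom tally by fragment:
  benzene ring core → C:6 H:6
  (− 1 ring H displaced by substituents)
  + COCH3 → C:2 H:3 O:1
Element totals:
  C: 8
  H: 8
  O: 1
Molecular formula: C8H8O.
Molar mass = 120.151 g/mol.
Mass from O: 1 × 15.999 = 15.999 g/mol.
%O = 15.999 / 120.151 × 100 = 13.32%.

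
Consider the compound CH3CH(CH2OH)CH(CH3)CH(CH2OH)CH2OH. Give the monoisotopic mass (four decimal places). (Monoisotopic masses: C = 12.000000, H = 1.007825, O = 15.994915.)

Atom tally by fragment:
  CH3 → C:1 H:3
  CH(CH2OH) → C:2 H:4 O:1
  CH(CH3) → C:2 H:4
  CH(CH2OH) → C:2 H:4 O:1
  CH2OH → C:1 H:3 O:1
Element totals:
  C: 8
  H: 18
  O: 3
Molecular formula: C8H18O3.
  M = 8(12.0) + 18(1.007825) + 3(15.994915)
    = 96.000000 + 18.140850 + 47.984745 = 162.125595

162.1256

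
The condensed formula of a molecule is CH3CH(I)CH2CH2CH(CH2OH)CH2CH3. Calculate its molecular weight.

Atom tally by fragment:
  CH3 → C:1 H:3
  CH(I) → C:1 H:1 I:1
  CH2 → C:1 H:2
  CH2 → C:1 H:2
  CH(CH2OH) → C:2 H:4 O:1
  CH2 → C:1 H:2
  CH3 → C:1 H:3
Element totals:
  C: 8
  H: 17
  I: 1
  O: 1
Molecular formula: C8H17IO.
  M = 8(12.011) + 17(1.008) + 126.904 + 15.999
    = 96.088 + 17.136 + 126.904 + 15.999 = 256.127

256.13 g/mol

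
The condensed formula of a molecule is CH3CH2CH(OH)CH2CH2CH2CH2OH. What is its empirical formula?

Atom tally by fragment:
  CH3 → C:1 H:3
  CH2 → C:1 H:2
  CH(OH) → C:1 H:2 O:1
  CH2 → C:1 H:2
  CH2 → C:1 H:2
  CH2CH2OH → C:2 H:5 O:1
Element totals:
  C: 7
  H: 16
  O: 2
Molecular formula: C7H16O2.
gcd of subscripts (7, 16, 2) = 1, so the empirical formula equals the molecular formula.

C7H16O2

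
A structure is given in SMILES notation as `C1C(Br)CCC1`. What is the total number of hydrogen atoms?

Atom tally by fragment:
  cyclopentane ring core → C:5 H:10
  (− 1 ring H displaced by substituents)
  + Br → Br:1
Element totals:
  C: 5
  H: 9
  Br: 1

9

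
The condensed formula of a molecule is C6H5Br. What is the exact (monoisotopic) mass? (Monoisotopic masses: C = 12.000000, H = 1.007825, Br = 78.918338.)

155.9575

Atom tally by fragment:
  benzene ring core → C:6 H:6
  (− 1 ring H displaced by substituents)
  + Br → Br:1
Element totals:
  C: 6
  H: 5
  Br: 1
Molecular formula: C6H5Br.
  M = 6(12.0) + 5(1.007825) + 78.918338
    = 72.000000 + 5.039125 + 78.918338 = 155.957463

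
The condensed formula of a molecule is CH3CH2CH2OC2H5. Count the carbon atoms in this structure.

Element totals:
  C: 5
  H: 12
  O: 1

5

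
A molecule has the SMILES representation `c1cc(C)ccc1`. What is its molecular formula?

C7H8

Atom tally by fragment:
  benzene ring core → C:6 H:6
  (− 1 ring H displaced by substituents)
  + CH3 → C:1 H:3
Element totals:
  C: 7
  H: 8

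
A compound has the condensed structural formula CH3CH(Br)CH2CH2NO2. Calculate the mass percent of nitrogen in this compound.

Atom tally by fragment:
  CH3 → C:1 H:3
  CH(Br) → C:1 H:1 Br:1
  CH2 → C:1 H:2
  CH2NO2 → C:1 H:2 N:1 O:2
Element totals:
  C: 4
  H: 8
  Br: 1
  N: 1
  O: 2
Molecular formula: C4H8BrNO2.
Molar mass = 182.017 g/mol.
Mass from N: 1 × 14.007 = 14.007 g/mol.
%N = 14.007 / 182.017 × 100 = 7.70%.

7.70%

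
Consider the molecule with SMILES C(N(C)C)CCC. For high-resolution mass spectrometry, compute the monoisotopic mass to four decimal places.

101.1204

Atom tally by fragment:
  (CH3)2NCH2 → C:3 H:8 N:1
  CH2 → C:1 H:2
  CH2 → C:1 H:2
  CH3 → C:1 H:3
Element totals:
  C: 6
  H: 15
  N: 1
Molecular formula: C6H15N.
  M = 6(12.0) + 15(1.007825) + 14.003074
    = 72.000000 + 15.117375 + 14.003074 = 101.120449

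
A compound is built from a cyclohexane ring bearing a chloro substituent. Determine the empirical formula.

Atom tally by fragment:
  cyclohexane ring core → C:6 H:12
  (− 1 ring H displaced by substituents)
  + Cl → Cl:1
Element totals:
  C: 6
  H: 11
  Cl: 1
Molecular formula: C6H11Cl.
gcd of subscripts (6, 1, 11) = 1, so the empirical formula equals the molecular formula.

C6H11Cl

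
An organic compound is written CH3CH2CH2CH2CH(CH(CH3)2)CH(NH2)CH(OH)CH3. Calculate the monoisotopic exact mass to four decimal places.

Element totals:
  C: 11
  H: 25
  N: 1
  O: 1
Molecular formula: C11H25NO.
  M = 11(12.0) + 25(1.007825) + 14.003074 + 15.994915
    = 132.000000 + 25.195625 + 14.003074 + 15.994915 = 187.193614

187.1936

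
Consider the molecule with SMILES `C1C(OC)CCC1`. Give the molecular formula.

C6H12O

Atom tally by fragment:
  cyclopentane ring core → C:5 H:10
  (− 1 ring H displaced by substituents)
  + OCH3 → C:1 H:3 O:1
Element totals:
  C: 6
  H: 12
  O: 1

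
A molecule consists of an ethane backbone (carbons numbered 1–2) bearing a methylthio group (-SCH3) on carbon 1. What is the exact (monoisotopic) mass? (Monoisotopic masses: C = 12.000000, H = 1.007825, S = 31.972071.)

76.0347

Atom tally by fragment:
  CH3SCH2 → C:2 H:5 S:1
  CH3 → C:1 H:3
Element totals:
  C: 3
  H: 8
  S: 1
Molecular formula: C3H8S.
  M = 3(12.0) + 8(1.007825) + 31.972071
    = 36.000000 + 8.062600 + 31.972071 = 76.034671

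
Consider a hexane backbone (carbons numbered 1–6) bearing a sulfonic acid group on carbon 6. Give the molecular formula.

C6H14O3S

Atom tally by fragment:
  CH3 → C:1 H:3
  CH2 → C:1 H:2
  CH2 → C:1 H:2
  CH2 → C:1 H:2
  CH2 → C:1 H:2
  CH2SO3H → C:1 H:3 S:1 O:3
Element totals:
  C: 6
  H: 14
  O: 3
  S: 1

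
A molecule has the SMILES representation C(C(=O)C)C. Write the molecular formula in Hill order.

Atom tally by fragment:
  CH3COCH2 → C:3 H:5 O:1
  CH3 → C:1 H:3
Element totals:
  C: 4
  H: 8
  O: 1

C4H8O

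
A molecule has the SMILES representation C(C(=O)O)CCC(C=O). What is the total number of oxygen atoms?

3

Atom tally by fragment:
  HOOCCH2 → C:2 H:3 O:2
  CH2 → C:1 H:2
  CH2 → C:1 H:2
  CH2CHO → C:2 H:3 O:1
Element totals:
  C: 6
  H: 10
  O: 3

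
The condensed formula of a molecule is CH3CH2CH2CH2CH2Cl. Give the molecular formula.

Atom tally by fragment:
  CH3 → C:1 H:3
  CH2 → C:1 H:2
  CH2 → C:1 H:2
  CH2 → C:1 H:2
  CH2Cl → C:1 H:2 Cl:1
Element totals:
  C: 5
  H: 11
  Cl: 1

C5H11Cl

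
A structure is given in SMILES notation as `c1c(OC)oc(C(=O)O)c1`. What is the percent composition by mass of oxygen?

45.03%

Atom tally by fragment:
  furan ring core → C:4 H:4 O:1
  (− 2 ring H displaced by substituents)
  + OCH3 → C:1 H:3 O:1
  + COOH → C:1 H:1 O:2
Element totals:
  C: 6
  H: 6
  O: 4
Molecular formula: C6H6O4.
Molar mass = 142.110 g/mol.
Mass from O: 4 × 15.999 = 63.996 g/mol.
%O = 63.996 / 142.110 × 100 = 45.03%.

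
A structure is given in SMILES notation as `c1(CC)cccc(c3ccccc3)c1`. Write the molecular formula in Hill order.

C14H14

Atom tally by fragment:
  benzene ring core → C:6 H:6
  (− 2 ring H displaced by substituents)
  + C2H5 → C:2 H:5
  + C6H5 → C:6 H:5
Element totals:
  C: 14
  H: 14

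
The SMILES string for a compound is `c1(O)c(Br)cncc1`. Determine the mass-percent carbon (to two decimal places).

34.51%

Atom tally by fragment:
  pyridine ring core → C:5 H:5 N:1
  (− 2 ring H displaced by substituents)
  + OH → O:1 H:1
  + Br → Br:1
Element totals:
  C: 5
  H: 4
  Br: 1
  N: 1
  O: 1
Molecular formula: C5H4BrNO.
Molar mass = 173.997 g/mol.
Mass from C: 5 × 12.011 = 60.055 g/mol.
%C = 60.055 / 173.997 × 100 = 34.51%.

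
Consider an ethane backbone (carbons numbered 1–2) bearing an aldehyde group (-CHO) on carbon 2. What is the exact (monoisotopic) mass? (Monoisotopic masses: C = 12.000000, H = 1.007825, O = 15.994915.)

58.0419

Atom tally by fragment:
  CH3 → C:1 H:3
  CH2CHO → C:2 H:3 O:1
Element totals:
  C: 3
  H: 6
  O: 1
Molecular formula: C3H6O.
  M = 3(12.0) + 6(1.007825) + 15.994915
    = 36.000000 + 6.046950 + 15.994915 = 58.041865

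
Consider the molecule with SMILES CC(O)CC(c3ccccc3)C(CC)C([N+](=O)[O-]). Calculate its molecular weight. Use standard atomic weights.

Atom tally by fragment:
  CH3 → C:1 H:3
  CH(OH) → C:1 H:2 O:1
  CH2 → C:1 H:2
  CH(C6H5) → C:7 H:6
  CH(C2H5) → C:3 H:6
  CH2NO2 → C:1 H:2 N:1 O:2
Element totals:
  C: 14
  H: 21
  N: 1
  O: 3
Molecular formula: C14H21NO3.
  M = 14(12.011) + 21(1.008) + 14.007 + 3(15.999)
    = 168.154 + 21.168 + 14.007 + 47.997 = 251.326

251.33 g/mol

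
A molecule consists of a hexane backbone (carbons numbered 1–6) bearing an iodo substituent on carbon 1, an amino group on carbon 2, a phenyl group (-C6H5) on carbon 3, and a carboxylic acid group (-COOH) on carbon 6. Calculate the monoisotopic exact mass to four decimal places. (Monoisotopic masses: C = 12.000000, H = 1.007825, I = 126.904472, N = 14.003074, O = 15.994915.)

347.0382

Atom tally by fragment:
  ICH2 → C:1 H:2 I:1
  CH(NH2) → C:1 H:3 N:1
  CH(C6H5) → C:7 H:6
  CH2 → C:1 H:2
  CH2 → C:1 H:2
  CH2COOH → C:2 H:3 O:2
Element totals:
  C: 13
  H: 18
  I: 1
  N: 1
  O: 2
Molecular formula: C13H18INO2.
  M = 13(12.0) + 18(1.007825) + 126.904472 + 14.003074 + 2(15.994915)
    = 156.000000 + 18.140850 + 126.904472 + 14.003074 + 31.989830 = 347.038226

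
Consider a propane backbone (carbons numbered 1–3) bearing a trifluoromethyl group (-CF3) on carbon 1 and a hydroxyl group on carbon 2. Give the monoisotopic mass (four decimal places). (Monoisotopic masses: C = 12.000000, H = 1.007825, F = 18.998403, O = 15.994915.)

128.0449

Atom tally by fragment:
  F3CCH2 → C:2 H:2 F:3
  CH(OH) → C:1 H:2 O:1
  CH3 → C:1 H:3
Element totals:
  C: 4
  H: 7
  F: 3
  O: 1
Molecular formula: C4H7F3O.
  M = 4(12.0) + 7(1.007825) + 3(18.998403) + 15.994915
    = 48.000000 + 7.054775 + 56.995209 + 15.994915 = 128.044899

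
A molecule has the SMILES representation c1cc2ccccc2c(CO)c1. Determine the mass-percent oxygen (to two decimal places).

10.11%

Atom tally by fragment:
  naphthalene ring system core → C:10 H:8
  (− 1 ring H displaced by substituents)
  + CH2OH → C:1 H:3 O:1
Element totals:
  C: 11
  H: 10
  O: 1
Molecular formula: C11H10O.
Molar mass = 158.200 g/mol.
Mass from O: 1 × 15.999 = 15.999 g/mol.
%O = 15.999 / 158.200 × 100 = 10.11%.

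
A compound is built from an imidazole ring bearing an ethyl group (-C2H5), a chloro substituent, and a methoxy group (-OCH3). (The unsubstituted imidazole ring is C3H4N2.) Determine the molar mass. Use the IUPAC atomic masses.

Atom tally by fragment:
  imidazole ring core → C:3 H:4 N:2
  (− 3 ring H displaced by substituents)
  + C2H5 → C:2 H:5
  + Cl → Cl:1
  + OCH3 → C:1 H:3 O:1
Element totals:
  C: 6
  H: 9
  Cl: 1
  N: 2
  O: 1
Molecular formula: C6H9ClN2O.
  M = 6(12.011) + 9(1.008) + 35.45 + 2(14.007) + 15.999
    = 72.066 + 9.072 + 35.450 + 28.014 + 15.999 = 160.601

160.60 g/mol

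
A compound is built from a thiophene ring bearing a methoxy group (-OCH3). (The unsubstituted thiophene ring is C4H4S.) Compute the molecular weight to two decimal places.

114.16 g/mol

Atom tally by fragment:
  thiophene ring core → C:4 H:4 S:1
  (− 1 ring H displaced by substituents)
  + OCH3 → C:1 H:3 O:1
Element totals:
  C: 5
  H: 6
  O: 1
  S: 1
Molecular formula: C5H6OS.
  M = 5(12.011) + 6(1.008) + 15.999 + 32.06
    = 60.055 + 6.048 + 15.999 + 32.060 = 114.162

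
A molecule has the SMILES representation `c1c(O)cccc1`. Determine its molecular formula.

C6H6O

Atom tally by fragment:
  benzene ring core → C:6 H:6
  (− 1 ring H displaced by substituents)
  + OH → O:1 H:1
Element totals:
  C: 6
  H: 6
  O: 1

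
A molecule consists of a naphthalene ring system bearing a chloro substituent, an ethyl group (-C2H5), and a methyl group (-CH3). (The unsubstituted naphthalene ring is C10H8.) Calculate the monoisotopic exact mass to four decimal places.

204.0706

Atom tally by fragment:
  naphthalene ring system core → C:10 H:8
  (− 3 ring H displaced by substituents)
  + Cl → Cl:1
  + C2H5 → C:2 H:5
  + CH3 → C:1 H:3
Element totals:
  C: 13
  H: 13
  Cl: 1
Molecular formula: C13H13Cl.
  M = 13(12.0) + 13(1.007825) + 34.968853
    = 156.000000 + 13.101725 + 34.968853 = 204.070578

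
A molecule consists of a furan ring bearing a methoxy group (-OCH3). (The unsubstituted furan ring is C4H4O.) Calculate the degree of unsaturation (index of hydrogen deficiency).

3

Atom tally by fragment:
  furan ring core → C:4 H:4 O:1
  (− 1 ring H displaced by substituents)
  + OCH3 → C:1 H:3 O:1
Element totals:
  C: 5
  H: 6
  O: 2
Molecular formula: C5H6O2.
DoU = (2C + 2 + N − H − X) / 2 = (2·5 + 2 + 0 − 6 − 0) / 2 = 3.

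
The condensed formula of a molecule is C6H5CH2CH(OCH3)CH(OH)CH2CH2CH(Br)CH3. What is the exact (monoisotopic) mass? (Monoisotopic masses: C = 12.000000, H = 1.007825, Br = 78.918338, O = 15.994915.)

300.0725

Atom tally by fragment:
  C6H5CH2 → C:7 H:7
  CH(OCH3) → C:2 H:4 O:1
  CH(OH) → C:1 H:2 O:1
  CH2 → C:1 H:2
  CH2 → C:1 H:2
  CH(Br) → C:1 H:1 Br:1
  CH3 → C:1 H:3
Element totals:
  C: 14
  H: 21
  Br: 1
  O: 2
Molecular formula: C14H21BrO2.
  M = 14(12.0) + 21(1.007825) + 78.918338 + 2(15.994915)
    = 168.000000 + 21.164325 + 78.918338 + 31.989830 = 300.072493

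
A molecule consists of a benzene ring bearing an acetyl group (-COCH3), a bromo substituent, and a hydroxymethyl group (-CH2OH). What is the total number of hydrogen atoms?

9

Atom tally by fragment:
  benzene ring core → C:6 H:6
  (− 3 ring H displaced by substituents)
  + COCH3 → C:2 H:3 O:1
  + Br → Br:1
  + CH2OH → C:1 H:3 O:1
Element totals:
  C: 9
  H: 9
  Br: 1
  O: 2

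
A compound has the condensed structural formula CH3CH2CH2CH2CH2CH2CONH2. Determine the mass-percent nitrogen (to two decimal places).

Atom tally by fragment:
  CH3 → C:1 H:3
  CH2 → C:1 H:2
  CH2 → C:1 H:2
  CH2 → C:1 H:2
  CH2 → C:1 H:2
  CH2CONH2 → C:2 H:4 O:1 N:1
Element totals:
  C: 7
  H: 15
  N: 1
  O: 1
Molecular formula: C7H15NO.
Molar mass = 129.203 g/mol.
Mass from N: 1 × 14.007 = 14.007 g/mol.
%N = 14.007 / 129.203 × 100 = 10.84%.

10.84%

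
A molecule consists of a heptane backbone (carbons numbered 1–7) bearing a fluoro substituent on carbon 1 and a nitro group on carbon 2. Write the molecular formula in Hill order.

C7H14FNO2

Atom tally by fragment:
  FCH2 → C:1 H:2 F:1
  CH(NO2) → C:1 H:1 N:1 O:2
  CH2 → C:1 H:2
  CH2 → C:1 H:2
  CH2 → C:1 H:2
  CH2 → C:1 H:2
  CH3 → C:1 H:3
Element totals:
  C: 7
  H: 14
  F: 1
  N: 1
  O: 2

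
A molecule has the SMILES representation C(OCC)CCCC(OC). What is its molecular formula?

C8H18O2

Atom tally by fragment:
  C2H5OCH2 → C:3 H:7 O:1
  CH2 → C:1 H:2
  CH2 → C:1 H:2
  CH2 → C:1 H:2
  CH2OCH3 → C:2 H:5 O:1
Element totals:
  C: 8
  H: 18
  O: 2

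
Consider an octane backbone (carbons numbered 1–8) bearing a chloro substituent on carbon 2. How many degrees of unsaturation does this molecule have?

Atom tally by fragment:
  CH3 → C:1 H:3
  CH(Cl) → C:1 H:1 Cl:1
  CH2 → C:1 H:2
  CH2 → C:1 H:2
  CH2 → C:1 H:2
  CH2 → C:1 H:2
  CH2 → C:1 H:2
  CH3 → C:1 H:3
Element totals:
  C: 8
  H: 17
  Cl: 1
Molecular formula: C8H17Cl.
DoU = (2C + 2 + N − H − X) / 2 = (2·8 + 2 + 0 − 17 − 1) / 2 = 0.

0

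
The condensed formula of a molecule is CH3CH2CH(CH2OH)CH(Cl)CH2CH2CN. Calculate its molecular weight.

175.66 g/mol

Atom tally by fragment:
  CH3 → C:1 H:3
  CH2 → C:1 H:2
  CH(CH2OH) → C:2 H:4 O:1
  CH(Cl) → C:1 H:1 Cl:1
  CH2 → C:1 H:2
  CH2CN → C:2 H:2 N:1
Element totals:
  C: 8
  H: 14
  Cl: 1
  N: 1
  O: 1
Molecular formula: C8H14ClNO.
  M = 8(12.011) + 14(1.008) + 35.45 + 14.007 + 15.999
    = 96.088 + 14.112 + 35.450 + 14.007 + 15.999 = 175.656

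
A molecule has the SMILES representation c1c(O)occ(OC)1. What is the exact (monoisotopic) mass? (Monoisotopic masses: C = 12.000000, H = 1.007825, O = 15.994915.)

Atom tally by fragment:
  furan ring core → C:4 H:4 O:1
  (− 2 ring H displaced by substituents)
  + OH → O:1 H:1
  + OCH3 → C:1 H:3 O:1
Element totals:
  C: 5
  H: 6
  O: 3
Molecular formula: C5H6O3.
  M = 5(12.0) + 6(1.007825) + 3(15.994915)
    = 60.000000 + 6.046950 + 47.984745 = 114.031695

114.0317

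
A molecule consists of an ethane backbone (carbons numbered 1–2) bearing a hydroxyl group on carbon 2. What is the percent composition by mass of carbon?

52.14%

Atom tally by fragment:
  CH3 → C:1 H:3
  CH2OH → C:1 H:3 O:1
Element totals:
  C: 2
  H: 6
  O: 1
Molecular formula: C2H6O.
Molar mass = 46.069 g/mol.
Mass from C: 2 × 12.011 = 24.022 g/mol.
%C = 24.022 / 46.069 × 100 = 52.14%.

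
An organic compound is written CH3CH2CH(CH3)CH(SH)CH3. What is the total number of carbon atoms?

Element totals:
  C: 6
  H: 14
  S: 1

6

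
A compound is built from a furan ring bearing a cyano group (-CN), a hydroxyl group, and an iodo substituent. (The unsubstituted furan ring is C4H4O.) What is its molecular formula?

C5H2INO2

Atom tally by fragment:
  furan ring core → C:4 H:4 O:1
  (− 3 ring H displaced by substituents)
  + CN → C:1 N:1
  + OH → O:1 H:1
  + I → I:1
Element totals:
  C: 5
  H: 2
  I: 1
  N: 1
  O: 2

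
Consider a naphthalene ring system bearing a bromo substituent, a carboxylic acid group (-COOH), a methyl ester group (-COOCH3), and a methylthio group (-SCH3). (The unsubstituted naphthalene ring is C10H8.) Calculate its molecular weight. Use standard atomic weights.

355.20 g/mol

Atom tally by fragment:
  naphthalene ring system core → C:10 H:8
  (− 4 ring H displaced by substituents)
  + Br → Br:1
  + COOH → C:1 H:1 O:2
  + COOCH3 → C:2 H:3 O:2
  + SCH3 → C:1 H:3 S:1
Element totals:
  C: 14
  H: 11
  Br: 1
  O: 4
  S: 1
Molecular formula: C14H11BrO4S.
  M = 14(12.011) + 11(1.008) + 79.904 + 4(15.999) + 32.06
    = 168.154 + 11.088 + 79.904 + 63.996 + 32.060 = 355.202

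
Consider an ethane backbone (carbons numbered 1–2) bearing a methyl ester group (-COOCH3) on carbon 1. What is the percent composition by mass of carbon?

Atom tally by fragment:
  CH3OOCCH2 → C:3 H:5 O:2
  CH3 → C:1 H:3
Element totals:
  C: 4
  H: 8
  O: 2
Molecular formula: C4H8O2.
Molar mass = 88.106 g/mol.
Mass from C: 4 × 12.011 = 48.044 g/mol.
%C = 48.044 / 88.106 × 100 = 54.53%.

54.53%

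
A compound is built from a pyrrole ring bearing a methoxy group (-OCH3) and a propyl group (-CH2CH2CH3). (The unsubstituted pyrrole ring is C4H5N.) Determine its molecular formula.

C8H13NO

Atom tally by fragment:
  pyrrole ring core → C:4 H:5 N:1
  (− 2 ring H displaced by substituents)
  + OCH3 → C:1 H:3 O:1
  + CH2CH2CH3 → C:3 H:7
Element totals:
  C: 8
  H: 13
  N: 1
  O: 1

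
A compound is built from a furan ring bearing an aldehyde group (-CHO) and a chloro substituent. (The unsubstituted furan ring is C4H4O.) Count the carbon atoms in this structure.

5

Atom tally by fragment:
  furan ring core → C:4 H:4 O:1
  (− 2 ring H displaced by substituents)
  + CHO → C:1 H:1 O:1
  + Cl → Cl:1
Element totals:
  C: 5
  H: 3
  Cl: 1
  O: 2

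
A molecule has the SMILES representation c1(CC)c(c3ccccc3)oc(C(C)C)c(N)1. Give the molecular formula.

Atom tally by fragment:
  furan ring core → C:4 H:4 O:1
  (− 4 ring H displaced by substituents)
  + C2H5 → C:2 H:5
  + C6H5 → C:6 H:5
  + CH(CH3)2 → C:3 H:7
  + NH2 → N:1 H:2
Element totals:
  C: 15
  H: 19
  N: 1
  O: 1

C15H19NO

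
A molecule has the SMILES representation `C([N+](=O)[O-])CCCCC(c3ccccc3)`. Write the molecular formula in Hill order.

C12H17NO2

Atom tally by fragment:
  O2NCH2 → C:1 H:2 N:1 O:2
  CH2 → C:1 H:2
  CH2 → C:1 H:2
  CH2 → C:1 H:2
  CH2 → C:1 H:2
  CH2C6H5 → C:7 H:7
Element totals:
  C: 12
  H: 17
  N: 1
  O: 2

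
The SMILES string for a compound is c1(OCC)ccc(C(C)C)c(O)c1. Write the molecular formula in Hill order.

C11H16O2

Atom tally by fragment:
  benzene ring core → C:6 H:6
  (− 3 ring H displaced by substituents)
  + OC2H5 → C:2 H:5 O:1
  + CH(CH3)2 → C:3 H:7
  + OH → O:1 H:1
Element totals:
  C: 11
  H: 16
  O: 2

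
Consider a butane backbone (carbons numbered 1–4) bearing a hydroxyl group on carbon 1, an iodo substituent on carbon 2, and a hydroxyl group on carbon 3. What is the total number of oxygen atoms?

Atom tally by fragment:
  HOCH2 → C:1 H:3 O:1
  CH(I) → C:1 H:1 I:1
  CH(OH) → C:1 H:2 O:1
  CH3 → C:1 H:3
Element totals:
  C: 4
  H: 9
  I: 1
  O: 2

2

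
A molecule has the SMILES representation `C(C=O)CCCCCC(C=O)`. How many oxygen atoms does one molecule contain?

Atom tally by fragment:
  OHCCH2 → C:2 H:3 O:1
  CH2 → C:1 H:2
  CH2 → C:1 H:2
  CH2 → C:1 H:2
  CH2 → C:1 H:2
  CH2 → C:1 H:2
  CH2CHO → C:2 H:3 O:1
Element totals:
  C: 9
  H: 16
  O: 2

2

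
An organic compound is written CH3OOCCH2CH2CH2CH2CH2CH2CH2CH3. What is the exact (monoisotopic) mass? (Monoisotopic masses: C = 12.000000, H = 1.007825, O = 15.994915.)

172.1463

Element totals:
  C: 10
  H: 20
  O: 2
Molecular formula: C10H20O2.
  M = 10(12.0) + 20(1.007825) + 2(15.994915)
    = 120.000000 + 20.156500 + 31.989830 = 172.146330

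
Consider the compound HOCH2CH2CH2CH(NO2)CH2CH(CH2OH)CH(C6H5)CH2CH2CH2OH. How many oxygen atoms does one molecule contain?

5

Atom tally by fragment:
  HOCH2CH2 → C:2 H:5 O:1
  CH2 → C:1 H:2
  CH(NO2) → C:1 H:1 N:1 O:2
  CH2 → C:1 H:2
  CH(CH2OH) → C:2 H:4 O:1
  CH(C6H5) → C:7 H:6
  CH2 → C:1 H:2
  CH2 → C:1 H:2
  CH2OH → C:1 H:3 O:1
Element totals:
  C: 17
  H: 27
  N: 1
  O: 5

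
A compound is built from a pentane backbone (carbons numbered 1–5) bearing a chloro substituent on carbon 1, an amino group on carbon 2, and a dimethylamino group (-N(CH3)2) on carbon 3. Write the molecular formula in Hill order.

C7H17ClN2

Atom tally by fragment:
  ClCH2 → C:1 H:2 Cl:1
  CH(NH2) → C:1 H:3 N:1
  CH(N(CH3)2) → C:3 H:7 N:1
  CH2 → C:1 H:2
  CH3 → C:1 H:3
Element totals:
  C: 7
  H: 17
  Cl: 1
  N: 2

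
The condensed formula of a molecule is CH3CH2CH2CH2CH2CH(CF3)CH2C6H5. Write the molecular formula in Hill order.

C14H19F3

Atom tally by fragment:
  CH3 → C:1 H:3
  CH2 → C:1 H:2
  CH2 → C:1 H:2
  CH2 → C:1 H:2
  CH2 → C:1 H:2
  CH(CF3) → C:2 H:1 F:3
  CH2C6H5 → C:7 H:7
Element totals:
  C: 14
  H: 19
  F: 3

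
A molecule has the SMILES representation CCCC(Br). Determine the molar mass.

137.02 g/mol

Atom tally by fragment:
  CH3 → C:1 H:3
  CH2 → C:1 H:2
  CH2 → C:1 H:2
  CH2Br → C:1 H:2 Br:1
Element totals:
  C: 4
  H: 9
  Br: 1
Molecular formula: C4H9Br.
  M = 4(12.011) + 9(1.008) + 79.904
    = 48.044 + 9.072 + 79.904 = 137.020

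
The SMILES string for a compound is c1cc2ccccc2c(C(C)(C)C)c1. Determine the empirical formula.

C7H8

Atom tally by fragment:
  naphthalene ring system core → C:10 H:8
  (− 1 ring H displaced by substituents)
  + C(CH3)3 → C:4 H:9
Element totals:
  C: 14
  H: 16
Molecular formula: C14H16.
gcd of subscripts = 2; dividing each by 2:
  C: 14/2 = 7
  H: 16/2 = 8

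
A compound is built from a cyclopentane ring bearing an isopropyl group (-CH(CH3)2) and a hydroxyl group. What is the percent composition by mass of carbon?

Atom tally by fragment:
  cyclopentane ring core → C:5 H:10
  (− 2 ring H displaced by substituents)
  + CH(CH3)2 → C:3 H:7
  + OH → O:1 H:1
Element totals:
  C: 8
  H: 16
  O: 1
Molecular formula: C8H16O.
Molar mass = 128.215 g/mol.
Mass from C: 8 × 12.011 = 96.088 g/mol.
%C = 96.088 / 128.215 × 100 = 74.94%.

74.94%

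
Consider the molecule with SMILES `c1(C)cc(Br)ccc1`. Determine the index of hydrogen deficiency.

Atom tally by fragment:
  benzene ring core → C:6 H:6
  (− 2 ring H displaced by substituents)
  + CH3 → C:1 H:3
  + Br → Br:1
Element totals:
  C: 7
  H: 7
  Br: 1
Molecular formula: C7H7Br.
DoU = (2C + 2 + N − H − X) / 2 = (2·7 + 2 + 0 − 7 − 1) / 2 = 4.

4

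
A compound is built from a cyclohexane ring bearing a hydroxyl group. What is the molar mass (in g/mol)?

100.16 g/mol

Atom tally by fragment:
  cyclohexane ring core → C:6 H:12
  (− 1 ring H displaced by substituents)
  + OH → O:1 H:1
Element totals:
  C: 6
  H: 12
  O: 1
Molecular formula: C6H12O.
  M = 6(12.011) + 12(1.008) + 15.999
    = 72.066 + 12.096 + 15.999 = 100.161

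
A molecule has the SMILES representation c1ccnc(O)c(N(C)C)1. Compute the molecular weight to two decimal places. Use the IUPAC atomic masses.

Atom tally by fragment:
  pyridine ring core → C:5 H:5 N:1
  (− 2 ring H displaced by substituents)
  + OH → O:1 H:1
  + N(CH3)2 → N:1 C:2 H:6
Element totals:
  C: 7
  H: 10
  N: 2
  O: 1
Molecular formula: C7H10N2O.
  M = 7(12.011) + 10(1.008) + 2(14.007) + 15.999
    = 84.077 + 10.080 + 28.014 + 15.999 = 138.170

138.17 g/mol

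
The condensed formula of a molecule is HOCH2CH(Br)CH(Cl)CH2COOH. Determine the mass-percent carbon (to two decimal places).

Atom tally by fragment:
  HOCH2 → C:1 H:3 O:1
  CH(Br) → C:1 H:1 Br:1
  CH(Cl) → C:1 H:1 Cl:1
  CH2COOH → C:2 H:3 O:2
Element totals:
  C: 5
  H: 8
  Br: 1
  Cl: 1
  O: 3
Molecular formula: C5H8BrClO3.
Molar mass = 231.470 g/mol.
Mass from C: 5 × 12.011 = 60.055 g/mol.
%C = 60.055 / 231.470 × 100 = 25.95%.

25.95%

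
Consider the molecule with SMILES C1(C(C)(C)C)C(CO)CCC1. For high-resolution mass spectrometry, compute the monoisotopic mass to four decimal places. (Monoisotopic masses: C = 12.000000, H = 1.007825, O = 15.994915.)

156.1514

Atom tally by fragment:
  cyclopentane ring core → C:5 H:10
  (− 2 ring H displaced by substituents)
  + C(CH3)3 → C:4 H:9
  + CH2OH → C:1 H:3 O:1
Element totals:
  C: 10
  H: 20
  O: 1
Molecular formula: C10H20O.
  M = 10(12.0) + 20(1.007825) + 15.994915
    = 120.000000 + 20.156500 + 15.994915 = 156.151415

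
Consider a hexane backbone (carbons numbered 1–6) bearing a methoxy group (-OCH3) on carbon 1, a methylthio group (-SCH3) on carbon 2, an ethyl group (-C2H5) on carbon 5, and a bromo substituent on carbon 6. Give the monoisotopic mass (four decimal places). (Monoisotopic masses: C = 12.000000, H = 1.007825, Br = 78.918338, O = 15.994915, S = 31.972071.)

Atom tally by fragment:
  CH3OCH2 → C:2 H:5 O:1
  CH(SCH3) → C:2 H:4 S:1
  CH2 → C:1 H:2
  CH2 → C:1 H:2
  CH(C2H5) → C:3 H:6
  CH2Br → C:1 H:2 Br:1
Element totals:
  C: 10
  H: 21
  Br: 1
  O: 1
  S: 1
Molecular formula: C10H21BrOS.
  M = 10(12.0) + 21(1.007825) + 78.918338 + 15.994915 + 31.972071
    = 120.000000 + 21.164325 + 78.918338 + 15.994915 + 31.972071 = 268.049649

268.0496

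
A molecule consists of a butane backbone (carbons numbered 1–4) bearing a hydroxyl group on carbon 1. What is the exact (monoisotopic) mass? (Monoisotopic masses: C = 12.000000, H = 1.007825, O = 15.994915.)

Atom tally by fragment:
  HOCH2 → C:1 H:3 O:1
  CH2 → C:1 H:2
  CH2 → C:1 H:2
  CH3 → C:1 H:3
Element totals:
  C: 4
  H: 10
  O: 1
Molecular formula: C4H10O.
  M = 4(12.0) + 10(1.007825) + 15.994915
    = 48.000000 + 10.078250 + 15.994915 = 74.073165

74.0732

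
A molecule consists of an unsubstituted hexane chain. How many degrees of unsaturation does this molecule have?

Atom tally by fragment:
  CH3 → C:1 H:3
  CH2 → C:1 H:2
  CH2 → C:1 H:2
  CH2 → C:1 H:2
  CH2 → C:1 H:2
  CH3 → C:1 H:3
Element totals:
  C: 6
  H: 14
Molecular formula: C6H14.
DoU = (2C + 2 + N − H − X) / 2 = (2·6 + 2 + 0 − 14 − 0) / 2 = 0.

0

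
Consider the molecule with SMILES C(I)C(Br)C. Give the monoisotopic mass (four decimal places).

Atom tally by fragment:
  ICH2 → C:1 H:2 I:1
  CH(Br) → C:1 H:1 Br:1
  CH3 → C:1 H:3
Element totals:
  C: 3
  H: 6
  Br: 1
  I: 1
Molecular formula: C3H6BrI.
  M = 3(12.0) + 6(1.007825) + 78.918338 + 126.904472
    = 36.000000 + 6.046950 + 78.918338 + 126.904472 = 247.869760

247.8698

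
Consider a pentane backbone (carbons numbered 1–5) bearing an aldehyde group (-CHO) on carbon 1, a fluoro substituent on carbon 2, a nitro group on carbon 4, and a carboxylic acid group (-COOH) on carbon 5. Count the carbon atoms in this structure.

7

Atom tally by fragment:
  OHCCH2 → C:2 H:3 O:1
  CH(F) → C:1 H:1 F:1
  CH2 → C:1 H:2
  CH(NO2) → C:1 H:1 N:1 O:2
  CH2COOH → C:2 H:3 O:2
Element totals:
  C: 7
  H: 10
  F: 1
  N: 1
  O: 5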